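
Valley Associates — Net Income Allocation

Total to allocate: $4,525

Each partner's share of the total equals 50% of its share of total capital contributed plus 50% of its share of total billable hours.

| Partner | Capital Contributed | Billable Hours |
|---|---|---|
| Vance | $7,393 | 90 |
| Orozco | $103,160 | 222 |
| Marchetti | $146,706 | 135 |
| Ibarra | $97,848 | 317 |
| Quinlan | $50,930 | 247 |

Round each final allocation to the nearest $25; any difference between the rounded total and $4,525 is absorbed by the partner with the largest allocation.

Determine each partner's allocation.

Vance: $250 | Orozco: $1,075 | Marchetti: $1,125 | Ibarra: $1,250 | Quinlan: $825

Totals — capital contributed 406,037, billable hours 1,011.
Combined weights (50% capital contributed + 50% billable hours): Vance 0.0536; Orozco 0.2368; Marchetti 0.2474; Ibarra 0.2773; Quinlan 0.1849.
Pro-rata amounts: Vance 242.60; Orozco 1,071.63; Marchetti 1,119.58; Ibarra 1,254.63; Quinlan 836.55.
Rounded to nearest $25: Vance $250; Orozco $1,075; Marchetti $1,125; Ibarra $1,250; Quinlan $825. Sum = $4,525.
Rounded total matches; no reconciliation needed.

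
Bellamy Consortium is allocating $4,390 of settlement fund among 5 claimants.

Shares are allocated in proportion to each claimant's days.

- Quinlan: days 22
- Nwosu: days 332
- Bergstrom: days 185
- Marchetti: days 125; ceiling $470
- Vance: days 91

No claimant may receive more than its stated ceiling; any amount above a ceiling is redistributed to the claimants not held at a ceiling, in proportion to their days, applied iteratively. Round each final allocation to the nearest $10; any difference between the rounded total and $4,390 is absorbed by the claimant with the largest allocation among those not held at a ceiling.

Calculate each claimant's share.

Quinlan: $140 · Nwosu: $2,060 · Bergstrom: $1,150 · Marchetti: $470 · Vance: $570

Total days = 755.
Unconstrained shares: Quinlan 127.92; Nwosu 1,930.44; Bergstrom 1,075.70; Marchetti 726.82; Vance 529.13.
Held at cap: Marchetti ($470); remaining pool $3,920 reallocated over remaining days 630.
Remaining shares: Quinlan 136.89 → $140; Nwosu 2,065.78 → $2,070; Bergstrom 1,151.11 → $1,150; Vance 566.22 → $570.
Rounding difference −$10 applied to Nwosu → $2,060.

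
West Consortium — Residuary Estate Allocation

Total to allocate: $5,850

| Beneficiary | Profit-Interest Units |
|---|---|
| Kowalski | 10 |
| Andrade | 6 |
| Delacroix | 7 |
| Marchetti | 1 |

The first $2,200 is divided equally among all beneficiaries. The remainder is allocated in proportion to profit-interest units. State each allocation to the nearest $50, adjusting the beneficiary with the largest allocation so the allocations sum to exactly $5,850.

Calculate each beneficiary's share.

Kowalski: $2,100; Andrade: $1,450; Delacroix: $1,600; Marchetti: $700

First tranche $2,200 split equally: $550 each.
Remainder $3,650 by profit-interest units (total 24): Kowalski 1,520.83 → $1,500; Andrade 912.50 → $900; Delacroix 1,064.58 → $1,050; Marchetti 152.08 → $150.
Rounding difference +$50 on remainder applied to Kowalski.
Totals: Kowalski $550 + $1,550 = $2,100; Andrade $550 + $900 = $1,450; Delacroix $550 + $1,050 = $1,600; Marchetti $550 + $150 = $700.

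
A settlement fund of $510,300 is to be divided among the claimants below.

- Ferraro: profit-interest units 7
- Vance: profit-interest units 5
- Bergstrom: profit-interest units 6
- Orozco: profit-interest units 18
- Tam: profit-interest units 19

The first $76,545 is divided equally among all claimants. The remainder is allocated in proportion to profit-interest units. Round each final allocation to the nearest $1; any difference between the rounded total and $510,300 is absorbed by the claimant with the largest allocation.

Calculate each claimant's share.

First tranche $76,545 split equally: $15,309 each.
Remainder $433,755 by profit-interest units (total 55): Ferraro 55,205.18 → $55,205; Vance 39,432.27 → $39,432; Bergstrom 47,318.73 → $47,319; Orozco 141,956.18 → $141,956; Tam 149,842.64 → $149,843.
Totals: Ferraro $15,309 + $55,205 = $70,514; Vance $15,309 + $39,432 = $54,741; Bergstrom $15,309 + $47,319 = $62,628; Orozco $15,309 + $141,956 = $157,265; Tam $15,309 + $149,843 = $165,152.

Ferraro: $70,514 · Vance: $54,741 · Bergstrom: $62,628 · Orozco: $157,265 · Tam: $165,152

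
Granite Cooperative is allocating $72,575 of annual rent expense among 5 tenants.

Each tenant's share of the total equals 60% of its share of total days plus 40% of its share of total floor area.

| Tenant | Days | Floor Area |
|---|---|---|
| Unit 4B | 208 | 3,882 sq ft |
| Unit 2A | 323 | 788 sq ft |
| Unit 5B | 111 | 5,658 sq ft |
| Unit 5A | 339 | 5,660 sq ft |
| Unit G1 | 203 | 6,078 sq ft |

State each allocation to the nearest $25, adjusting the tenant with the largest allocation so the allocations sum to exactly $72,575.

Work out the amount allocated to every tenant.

Unit 4B: $12,750; Unit 2A: $12,925; Unit 5B: $11,525; Unit 5A: $19,925; Unit G1: $15,450

Days total 1,184; floor area total 22,066.
Blended shares (60% days + 40% floor area): Unit 4B 0.1758; Unit 2A 0.1780; Unit 5B 0.1588; Unit 5A 0.2744; Unit G1 0.2131.
Raw shares: Unit 4B 12,756.95; Unit 2A 12,915.94; Unit 5B 11,526.00; Unit 5A 19,913.99; Unit G1 15,462.12.
After rounding ($25): Unit 4B $12,750; Unit 2A $12,925; Unit 5B $11,525; Unit 5A $19,925; Unit G1 $15,450. Sum = $72,575.
No rounding difference to absorb.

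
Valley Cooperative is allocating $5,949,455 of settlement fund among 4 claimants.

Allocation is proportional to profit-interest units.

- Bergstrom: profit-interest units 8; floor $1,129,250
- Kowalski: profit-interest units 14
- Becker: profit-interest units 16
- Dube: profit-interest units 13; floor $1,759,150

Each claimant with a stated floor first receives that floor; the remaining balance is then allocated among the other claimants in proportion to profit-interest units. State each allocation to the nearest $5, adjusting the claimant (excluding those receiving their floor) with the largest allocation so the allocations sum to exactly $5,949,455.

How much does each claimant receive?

Guaranteed amounts: Bergstrom $1,129,250; Dube $1,759,150. Residual $3,061,055.
Residual split over remaining profit-interest units 30: Kowalski 1,428,492.33 → $1,428,490; Becker 1,632,562.67 → $1,632,565.

Bergstrom: $1,129,250 | Kowalski: $1,428,490 | Becker: $1,632,565 | Dube: $1,759,150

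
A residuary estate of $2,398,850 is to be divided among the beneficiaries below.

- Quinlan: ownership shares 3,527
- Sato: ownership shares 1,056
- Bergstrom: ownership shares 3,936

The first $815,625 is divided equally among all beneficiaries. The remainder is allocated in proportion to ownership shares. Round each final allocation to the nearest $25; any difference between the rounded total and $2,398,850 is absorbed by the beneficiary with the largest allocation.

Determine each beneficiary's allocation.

$815,625 shared equally gives $271,875 per beneficiary.
Remainder $1,583,225 by ownership shares (total 8,519): Quinlan 655,480.05 → $655,475; Sato 196,253.74 → $196,250; Bergstrom 731,491.21 → $731,500.
Totals: Quinlan $271,875 + $655,475 = $927,350; Sato $271,875 + $196,250 = $468,125; Bergstrom $271,875 + $731,500 = $1,003,375.

Quinlan: $927,350 · Sato: $468,125 · Bergstrom: $1,003,375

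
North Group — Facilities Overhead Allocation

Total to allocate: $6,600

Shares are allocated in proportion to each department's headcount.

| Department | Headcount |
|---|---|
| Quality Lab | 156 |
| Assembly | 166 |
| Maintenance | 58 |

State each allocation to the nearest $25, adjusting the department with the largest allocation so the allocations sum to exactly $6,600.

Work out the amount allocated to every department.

Total headcount = 380.
Unrounded shares: Quality Lab 156/380 × $6,600 = 2,709.47; Assembly 166/380 × $6,600 = 2,883.16; Maintenance 58/380 × $6,600 = 1,007.37.
Rounded to nearest $25: Quality Lab $2,700; Assembly $2,875; Maintenance $1,000. Sum = $6,575.
Difference $6,600 − $6,575 = +$25 applied to largest allocation (Assembly): Assembly becomes $2,900.

Quality Lab: $2,700; Assembly: $2,900; Maintenance: $1,000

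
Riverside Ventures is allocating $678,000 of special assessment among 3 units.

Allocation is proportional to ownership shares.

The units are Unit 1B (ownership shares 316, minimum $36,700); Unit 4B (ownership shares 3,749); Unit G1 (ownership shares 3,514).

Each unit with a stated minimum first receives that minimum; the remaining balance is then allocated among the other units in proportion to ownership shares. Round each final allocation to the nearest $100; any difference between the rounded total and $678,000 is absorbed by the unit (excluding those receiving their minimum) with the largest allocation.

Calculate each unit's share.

Fund the minimums — Unit 1B $36,700. Remaining pool $641,300.
Remaining pool split over remaining ownership shares 7,263: Unit 4B 331,024.88 → $331,000; Unit G1 310,275.12 → $310,300.

Unit 1B: $36,700; Unit 4B: $331,000; Unit G1: $310,300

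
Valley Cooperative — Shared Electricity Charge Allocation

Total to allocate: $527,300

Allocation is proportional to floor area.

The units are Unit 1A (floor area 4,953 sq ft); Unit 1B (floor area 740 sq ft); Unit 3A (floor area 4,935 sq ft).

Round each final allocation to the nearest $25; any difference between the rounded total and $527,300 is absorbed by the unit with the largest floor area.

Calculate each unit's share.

Unit 1A: $245,725 · Unit 1B: $36,725 · Unit 3A: $244,850

Combined floor area = 10,628.
Unrounded shares: Unit 1A 4,953/10,628 × $527,300 = 245,739.26; Unit 1B 740/10,628 × $527,300 = 36,714.53; Unit 3A 4,935/10,628 × $527,300 = 244,846.21.
Rounded to nearest $25: Unit 1A $245,750; Unit 1B $36,725; Unit 3A $244,850. Sum = $527,325.
Difference $527,300 − $527,325 = −$25 applied to largest floor area (Unit 1A): Unit 1A becomes $245,725.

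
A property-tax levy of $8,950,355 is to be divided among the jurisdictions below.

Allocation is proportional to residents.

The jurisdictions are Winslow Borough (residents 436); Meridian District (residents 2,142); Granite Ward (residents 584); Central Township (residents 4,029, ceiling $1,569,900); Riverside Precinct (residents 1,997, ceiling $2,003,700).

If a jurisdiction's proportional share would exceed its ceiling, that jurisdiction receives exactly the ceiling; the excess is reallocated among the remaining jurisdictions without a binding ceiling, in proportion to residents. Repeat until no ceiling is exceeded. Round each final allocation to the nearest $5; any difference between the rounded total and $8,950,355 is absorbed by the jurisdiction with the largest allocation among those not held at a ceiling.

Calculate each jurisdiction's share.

Winslow Borough: $741,385 | Meridian District: $3,642,320 | Granite Ward: $993,050 | Central Township: $1,569,900 | Riverside Precinct: $2,003,700

Residents total: 9,188.
Pro-rata shares before constraints: Winslow Borough 424,722.98; Meridian District 2,086,597.78; Granite Ward 568,895.01; Central Township 3,924,791.06; Riverside Precinct 1,945,348.16.
Cap binds for Central Township ($1,569,900); residual $7,380,455 reallocated over remaining residents 5,159.
Cap binds for Riverside Precinct ($2,003,700); residual $5,376,755 reallocated over remaining residents 3,162.
Remaining shares: Winslow Borough 741,386.84 → $741,385; Meridian District 3,642,317.90 → $3,642,320; Granite Ward 993,050.26 → $993,050.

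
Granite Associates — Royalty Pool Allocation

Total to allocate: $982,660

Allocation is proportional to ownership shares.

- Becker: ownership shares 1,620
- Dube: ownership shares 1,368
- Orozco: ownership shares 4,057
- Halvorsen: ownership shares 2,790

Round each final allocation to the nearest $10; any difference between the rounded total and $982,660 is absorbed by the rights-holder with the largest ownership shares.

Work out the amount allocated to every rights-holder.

Ownership shares total: 9,835.
Pro-rata amounts: Becker 1,620/9,835 × $982,660 = 161,861.64; Dube 1,368/9,835 × $982,660 = 136,683.16; Orozco 4,057/9,835 × $982,660 = 405,353.49; Halvorsen 2,790/9,835 × $982,660 = 278,761.71.
At nearest $10: Becker $161,860; Dube $136,680; Orozco $405,350; Halvorsen $278,760. Sum = $982,650.
Difference $982,660 − $982,650 = +$10 applied to largest ownership shares (Orozco): Orozco becomes $405,360.

Becker: $161,860 | Dube: $136,680 | Orozco: $405,360 | Halvorsen: $278,760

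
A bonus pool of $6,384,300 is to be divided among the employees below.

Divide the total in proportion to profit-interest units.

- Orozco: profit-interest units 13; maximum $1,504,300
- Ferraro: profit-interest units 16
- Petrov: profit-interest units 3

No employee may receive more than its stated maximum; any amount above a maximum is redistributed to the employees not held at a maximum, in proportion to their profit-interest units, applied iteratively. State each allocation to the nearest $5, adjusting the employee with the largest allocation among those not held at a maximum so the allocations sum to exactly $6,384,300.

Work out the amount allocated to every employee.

Sum of profit-interest units: 32.
Pro-rata shares before constraints: Orozco 2,593,621.88; Ferraro 3,192,150.00; Petrov 598,528.12.
Capped: Orozco ($1,504,300); residual $4,880,000 reallocated over remaining profit-interest units 19.
Shares after redistribution: Ferraro 4,109,473.68 → $4,109,475; Petrov 770,526.32 → $770,525.

Orozco: $1,504,300 | Ferraro: $4,109,475 | Petrov: $770,525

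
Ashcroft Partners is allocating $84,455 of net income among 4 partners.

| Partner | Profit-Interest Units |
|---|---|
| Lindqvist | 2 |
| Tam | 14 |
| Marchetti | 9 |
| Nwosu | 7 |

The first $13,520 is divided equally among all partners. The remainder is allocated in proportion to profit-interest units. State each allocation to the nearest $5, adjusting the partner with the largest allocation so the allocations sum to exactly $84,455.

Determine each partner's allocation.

Equal tier: $13,520 ÷ 4 = $3,380 apiece.
Remainder $70,935 by profit-interest units (total 32): Lindqvist 4,433.44 → $4,435; Tam 31,034.06 → $31,035; Marchetti 19,950.47 → $19,950; Nwosu 15,517.03 → $15,515.
Totals: Lindqvist $3,380 + $4,435 = $7,815; Tam $3,380 + $31,035 = $34,415; Marchetti $3,380 + $19,950 = $23,330; Nwosu $3,380 + $15,515 = $18,895.

Lindqvist: $7,815 | Tam: $34,415 | Marchetti: $23,330 | Nwosu: $18,895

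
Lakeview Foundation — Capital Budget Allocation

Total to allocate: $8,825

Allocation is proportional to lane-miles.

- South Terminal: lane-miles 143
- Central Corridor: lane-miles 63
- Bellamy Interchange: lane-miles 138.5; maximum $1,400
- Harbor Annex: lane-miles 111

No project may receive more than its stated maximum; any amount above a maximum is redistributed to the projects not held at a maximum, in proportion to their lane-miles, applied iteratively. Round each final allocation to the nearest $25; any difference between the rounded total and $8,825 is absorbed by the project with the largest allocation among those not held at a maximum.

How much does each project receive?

South Terminal: $3,350; Central Corridor: $1,475; Bellamy Interchange: $1,400; Harbor Annex: $2,600

Lane-miles total: 455.5.
Unconstrained shares: South Terminal 2,770.53; Central Corridor 1,220.58; Bellamy Interchange 2,683.34; Harbor Annex 2,150.55.
Capped: Bellamy Interchange ($1,400); balance $7,425 reallocated over remaining lane-miles 317.
Redistributed shares: South Terminal 3,349.45 → $3,350; Central Corridor 1,475.63 → $1,475; Harbor Annex 2,599.92 → $2,600.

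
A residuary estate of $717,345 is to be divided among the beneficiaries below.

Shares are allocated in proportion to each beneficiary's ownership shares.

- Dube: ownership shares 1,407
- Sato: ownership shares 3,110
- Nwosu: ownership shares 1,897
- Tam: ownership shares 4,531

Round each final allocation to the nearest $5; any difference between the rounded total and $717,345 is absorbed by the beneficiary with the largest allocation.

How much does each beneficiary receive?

Dube: $92,215 | Sato: $203,830 | Nwosu: $124,330 | Tam: $296,970

Ownership shares total: 10,945.
Unrounded shares: Dube 1,407/10,945 × $717,345 = 92,216.03; Sato 3,110/10,945 × $717,345 = 203,832.16; Nwosu 1,897/10,945 × $717,345 = 124,331.06; Tam 4,531/10,945 × $717,345 = 296,965.76.
Rounded to nearest $5: Dube $92,215; Sato $203,830; Nwosu $124,330; Tam $296,965. Sum = $717,340.
Difference $717,345 − $717,340 = +$5 applied to largest allocation (Tam): Tam becomes $296,970.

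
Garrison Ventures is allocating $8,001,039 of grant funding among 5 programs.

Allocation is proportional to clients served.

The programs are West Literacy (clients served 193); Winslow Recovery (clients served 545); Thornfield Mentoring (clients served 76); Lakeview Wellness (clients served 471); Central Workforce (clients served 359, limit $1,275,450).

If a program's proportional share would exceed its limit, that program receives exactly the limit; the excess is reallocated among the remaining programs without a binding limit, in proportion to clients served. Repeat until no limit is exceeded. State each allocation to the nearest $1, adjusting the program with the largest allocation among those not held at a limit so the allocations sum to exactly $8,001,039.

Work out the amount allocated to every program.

West Literacy: $1,010,147 · Winslow Recovery: $2,852,487 · Thornfield Mentoring: $397,778 · Lakeview Wellness: $2,465,177 · Central Workforce: $1,275,450

Sum of clients served: 1,644.
Unconstrained shares: West Literacy 939,294.72; Winslow Recovery 2,652,412.56; Thornfield Mentoring 369,877.72; Lakeview Wellness 2,292,268.47; Central Workforce 1,747,185.52.
Held at cap: Central Workforce ($1,275,450); balance $6,725,589 reallocated over remaining clients served 1,285.
Redistributed shares: West Literacy 1,010,146.83 → $1,010,147; Winslow Recovery 2,852,487.16 → $2,852,487; Thornfield Mentoring 397,778.03 → $397,778; Lakeview Wellness 2,465,176.98 → $2,465,177.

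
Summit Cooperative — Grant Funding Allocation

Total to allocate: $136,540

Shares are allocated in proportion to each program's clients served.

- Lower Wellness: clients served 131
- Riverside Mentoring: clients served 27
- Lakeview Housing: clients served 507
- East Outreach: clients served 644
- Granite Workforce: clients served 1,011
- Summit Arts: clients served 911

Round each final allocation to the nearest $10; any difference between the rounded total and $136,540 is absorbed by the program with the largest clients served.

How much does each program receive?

Lower Wellness: $5,540 | Riverside Mentoring: $1,140 | Lakeview Housing: $21,430 | East Outreach: $27,220 | Granite Workforce: $42,710 | Summit Arts: $38,500

Combined clients served = 131 + 27 + 507 + 644 + 1,011 + 911 = 3,231.
Unrounded shares: Lower Wellness 5,535.98; Riverside Mentoring 1,141.00; Lakeview Housing 21,425.50; East Outreach 27,215.03; Granite Workforce 42,724.22; Summit Arts 38,498.28.
At nearest $10: Lower Wellness $5,540; Riverside Mentoring $1,140; Lakeview Housing $21,430; East Outreach $27,220; Granite Workforce $42,720; Summit Arts $38,500. Sum = $136,550.
Difference $136,540 − $136,550 = −$10 applied to largest clients served (Granite Workforce): Granite Workforce becomes $42,710.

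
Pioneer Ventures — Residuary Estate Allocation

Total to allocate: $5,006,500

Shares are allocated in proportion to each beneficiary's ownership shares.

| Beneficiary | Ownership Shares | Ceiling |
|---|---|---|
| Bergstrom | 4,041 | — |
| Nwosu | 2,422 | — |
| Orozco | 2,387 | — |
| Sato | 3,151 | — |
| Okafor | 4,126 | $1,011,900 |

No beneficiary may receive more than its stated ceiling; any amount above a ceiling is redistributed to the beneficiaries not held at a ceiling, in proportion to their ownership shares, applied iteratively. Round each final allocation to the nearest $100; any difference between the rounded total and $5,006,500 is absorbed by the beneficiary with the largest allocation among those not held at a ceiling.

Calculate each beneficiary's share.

Combined ownership shares = 16,127.
Unconstrained shares: Bergstrom 1,254,496.59; Nwosu 751,890.80; Orozco 741,025.33; Sato 978,203.11; Okafor 1,280,884.17.
Held at cap: Okafor ($1,011,900); balance $3,994,600 reallocated over remaining ownership shares 12,001.
Remaining shares: Bergstrom 1,345,069.46 → $1,345,100; Nwosu 806,176.25 → $806,200; Orozco 794,526.31 → $794,500; Sato 1,048,827.98 → $1,048,800.

Bergstrom: $1,345,100; Nwosu: $806,200; Orozco: $794,500; Sato: $1,048,800; Okafor: $1,011,900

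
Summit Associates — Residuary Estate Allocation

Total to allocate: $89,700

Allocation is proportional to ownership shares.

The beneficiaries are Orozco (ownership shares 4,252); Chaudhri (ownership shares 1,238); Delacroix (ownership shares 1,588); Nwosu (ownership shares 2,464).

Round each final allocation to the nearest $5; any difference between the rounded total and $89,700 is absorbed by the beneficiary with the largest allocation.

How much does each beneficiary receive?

Total ownership shares = 9,542.
Unrounded shares: Orozco 4,252/9,542 × $89,700 = 39,971.12; Chaudhri 1,238/9,542 × $89,700 = 11,637.87; Delacroix 1,588/9,542 × $89,700 = 14,928.07; Nwosu 2,464/9,542 × $89,700 = 23,162.94.
At nearest $5: Orozco $39,970; Chaudhri $11,640; Delacroix $14,930; Nwosu $23,165. Sum = $89,705.
Difference $89,700 − $89,705 = −$5 applied to largest allocation (Orozco): Orozco becomes $39,965.

Orozco: $39,965 | Chaudhri: $11,640 | Delacroix: $14,930 | Nwosu: $23,165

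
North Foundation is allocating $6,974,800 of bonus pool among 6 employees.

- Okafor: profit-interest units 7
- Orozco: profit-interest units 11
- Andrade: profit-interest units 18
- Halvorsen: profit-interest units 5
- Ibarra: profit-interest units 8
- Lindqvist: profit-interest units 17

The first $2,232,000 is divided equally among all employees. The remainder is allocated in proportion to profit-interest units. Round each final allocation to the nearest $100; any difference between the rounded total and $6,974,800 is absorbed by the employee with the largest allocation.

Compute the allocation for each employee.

Okafor: $875,000 · Orozco: $1,162,500 · Andrade: $1,665,500 · Halvorsen: $731,300 · Ibarra: $946,900 · Lindqvist: $1,593,600

First tranche $2,232,000 split equally: $372,000 each.
Remainder $4,742,800 by profit-interest units (total 66): Okafor 503,024.24 → $503,000; Orozco 790,466.67 → $790,500; Andrade 1,293,490.91 → $1,293,500; Halvorsen 359,303.03 → $359,300; Ibarra 574,884.85 → $574,900; Lindqvist 1,221,630.30 → $1,221,600.
Totals: Okafor $372,000 + $503,000 = $875,000; Orozco $372,000 + $790,500 = $1,162,500; Andrade $372,000 + $1,293,500 = $1,665,500; Halvorsen $372,000 + $359,300 = $731,300; Ibarra $372,000 + $574,900 = $946,900; Lindqvist $372,000 + $1,221,600 = $1,593,600.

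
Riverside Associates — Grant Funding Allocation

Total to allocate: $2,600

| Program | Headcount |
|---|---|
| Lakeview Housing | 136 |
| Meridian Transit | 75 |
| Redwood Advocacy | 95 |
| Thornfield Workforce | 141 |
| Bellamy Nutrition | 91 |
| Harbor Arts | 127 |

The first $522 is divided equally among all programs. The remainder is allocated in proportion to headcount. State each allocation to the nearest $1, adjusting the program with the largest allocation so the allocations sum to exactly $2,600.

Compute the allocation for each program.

Lakeview Housing: $512 | Meridian Transit: $321 | Redwood Advocacy: $384 | Thornfield Workforce: $528 | Bellamy Nutrition: $371 | Harbor Arts: $484

First tranche $522 split equally: $87 each.
Remainder $2,078 by headcount (total 665): Lakeview Housing 424.97 → $425; Meridian Transit 234.36 → $234; Redwood Advocacy 296.86 → $297; Thornfield Workforce 440.60 → $441; Bellamy Nutrition 284.36 → $284; Harbor Arts 396.85 → $397.
Totals: Lakeview Housing $87 + $425 = $512; Meridian Transit $87 + $234 = $321; Redwood Advocacy $87 + $297 = $384; Thornfield Workforce $87 + $441 = $528; Bellamy Nutrition $87 + $284 = $371; Harbor Arts $87 + $397 = $484.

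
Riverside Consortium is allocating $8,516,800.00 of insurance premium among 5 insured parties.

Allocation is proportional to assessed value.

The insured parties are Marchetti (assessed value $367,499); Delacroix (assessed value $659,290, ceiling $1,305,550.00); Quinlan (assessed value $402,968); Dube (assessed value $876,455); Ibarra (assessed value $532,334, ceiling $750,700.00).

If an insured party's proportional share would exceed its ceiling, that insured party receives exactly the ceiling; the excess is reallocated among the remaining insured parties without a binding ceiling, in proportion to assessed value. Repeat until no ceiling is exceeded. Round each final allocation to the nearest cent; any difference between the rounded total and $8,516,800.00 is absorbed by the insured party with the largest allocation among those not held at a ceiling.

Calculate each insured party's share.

Marchetti: $1,441,626.05 | Delacroix: $1,305,550.00 | Quinlan: $1,580,763.94 | Dube: $3,438,160.01 | Ibarra: $750,700.00

Combined assessed value = 2,838,546.
Unconstrained shares: Marchetti 1,102,647.4410; Delacroix 1,978,139.8899; Quinlan 1,209,068.9608; Dube 2,629,723.7896; Ibarra 1,597,219.9186.
Cap binds for Delacroix ($1,305,550.00), Ibarra ($750,700.00); balance $6,460,550.00 reallocated over remaining assessed value 1,646,922.
Shares after redistribution: Marchetti 1,441,626.0542 → $1,441,626.05; Quinlan 1,580,763.9417 → $1,580,763.94; Dube 3,438,160.0041 → $3,438,160.00.
Rounding difference +$0.01 applied to Dube → $3,438,160.01.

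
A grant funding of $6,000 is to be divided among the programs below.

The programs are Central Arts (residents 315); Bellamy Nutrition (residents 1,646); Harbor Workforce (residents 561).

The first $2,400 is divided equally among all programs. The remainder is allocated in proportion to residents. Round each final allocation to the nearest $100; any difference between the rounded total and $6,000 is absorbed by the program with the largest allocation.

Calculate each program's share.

First tranche $2,400 split equally: $800 each.
Remainder $3,600 by residents (total 2,522): Central Arts 449.64 → $400; Bellamy Nutrition 2,349.56 → $2,300; Harbor Workforce 800.79 → $800.
Rounding difference +$100 on remainder applied to Bellamy Nutrition.
Totals: Central Arts $800 + $400 = $1,200; Bellamy Nutrition $800 + $2,400 = $3,200; Harbor Workforce $800 + $800 = $1,600.

Central Arts: $1,200; Bellamy Nutrition: $3,200; Harbor Workforce: $1,600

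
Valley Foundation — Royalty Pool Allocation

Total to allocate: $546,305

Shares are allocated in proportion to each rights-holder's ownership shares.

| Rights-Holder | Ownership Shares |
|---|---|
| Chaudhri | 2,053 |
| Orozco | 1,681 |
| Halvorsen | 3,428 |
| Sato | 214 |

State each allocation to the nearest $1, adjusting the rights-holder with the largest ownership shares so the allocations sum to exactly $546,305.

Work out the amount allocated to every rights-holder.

Chaudhri: $152,056; Orozco: $124,504; Halvorsen: $253,895; Sato: $15,850

Combined ownership shares = 7,376.
Unrounded shares: Chaudhri 2,053/7,376 × $546,305 = 152,055.88; Orozco 1,681/7,376 × $546,305 = 124,503.62; Halvorsen 3,428/7,376 × $546,305 = 253,895.55; Sato 214/7,376 × $546,305 = 15,849.96.
Rounded to nearest $1: Chaudhri $152,056; Orozco $124,504; Halvorsen $253,896; Sato $15,850. Sum = $546,306.
Difference $546,305 − $546,306 = −$1 applied to largest ownership shares (Halvorsen): Halvorsen becomes $253,895.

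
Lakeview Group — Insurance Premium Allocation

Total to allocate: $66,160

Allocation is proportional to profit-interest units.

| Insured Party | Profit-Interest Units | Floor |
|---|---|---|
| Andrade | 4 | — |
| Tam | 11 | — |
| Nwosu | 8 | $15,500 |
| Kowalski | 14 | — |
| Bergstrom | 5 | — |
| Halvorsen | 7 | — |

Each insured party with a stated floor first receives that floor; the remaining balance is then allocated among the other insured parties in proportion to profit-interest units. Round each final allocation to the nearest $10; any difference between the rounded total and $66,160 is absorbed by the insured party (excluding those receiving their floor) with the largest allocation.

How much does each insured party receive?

Guaranteed amounts: Nwosu $15,500. Balance $50,660.
Balance split over remaining profit-interest units 41: Andrade 4,942.44 → $4,940; Tam 13,591.71 → $13,590; Kowalski 17,298.54 → $17,300; Bergstrom 6,178.05 → $6,180; Halvorsen 8,649.27 → $8,650.

Andrade: $4,940; Tam: $13,590; Nwosu: $15,500; Kowalski: $17,300; Bergstrom: $6,180; Halvorsen: $8,650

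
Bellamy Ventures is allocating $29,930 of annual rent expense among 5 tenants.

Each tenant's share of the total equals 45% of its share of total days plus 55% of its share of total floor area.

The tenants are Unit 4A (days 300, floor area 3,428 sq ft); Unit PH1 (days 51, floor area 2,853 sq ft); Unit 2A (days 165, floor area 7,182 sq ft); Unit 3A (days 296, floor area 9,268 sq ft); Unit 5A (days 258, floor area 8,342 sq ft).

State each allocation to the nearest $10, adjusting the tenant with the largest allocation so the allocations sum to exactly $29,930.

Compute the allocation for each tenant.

Unit 4A: $5,590 · Unit PH1: $2,150 · Unit 2A: $5,880 · Unit 3A: $8,640 · Unit 5A: $7,670

Days total 1,070; floor area total 31,073.
Combined weights (45% days + 55% floor area): Unit 4A 0.1868; Unit PH1 0.0719; Unit 2A 0.1965; Unit 3A 0.2885; Unit 5A 0.2562.
Unrounded shares: Unit 4A 5,592.26; Unit PH1 2,153.39; Unit 2A 5,881.72; Unit 3A 8,635.76; Unit 5A 7,666.87.
Rounded to nearest $10: Unit 4A $5,590; Unit PH1 $2,150; Unit 2A $5,880; Unit 3A $8,640; Unit 5A $7,670. Sum = $29,930.
Rounded total matches; no reconciliation needed.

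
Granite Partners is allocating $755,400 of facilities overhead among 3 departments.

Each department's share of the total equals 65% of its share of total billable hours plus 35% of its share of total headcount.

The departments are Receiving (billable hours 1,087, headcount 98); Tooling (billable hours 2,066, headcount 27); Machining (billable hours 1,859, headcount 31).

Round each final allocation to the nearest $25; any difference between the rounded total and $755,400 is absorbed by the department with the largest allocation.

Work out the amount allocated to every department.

Receiving: $272,600 | Tooling: $248,150 | Machining: $234,650

Totals — billable hours 5,012, headcount 156.
Blended shares (65% billable hours + 35% headcount): Receiving 0.3608; Tooling 0.3285; Machining 0.3106.
Raw shares: Receiving 272,581.15; Tooling 248,159.38; Machining 234,659.47.
After rounding ($25): Receiving $272,575; Tooling $248,150; Machining $234,650. Sum = $755,375.
Difference $755,400 − $755,375 = +$25 applied to largest allocation (Receiving): Receiving becomes $272,600.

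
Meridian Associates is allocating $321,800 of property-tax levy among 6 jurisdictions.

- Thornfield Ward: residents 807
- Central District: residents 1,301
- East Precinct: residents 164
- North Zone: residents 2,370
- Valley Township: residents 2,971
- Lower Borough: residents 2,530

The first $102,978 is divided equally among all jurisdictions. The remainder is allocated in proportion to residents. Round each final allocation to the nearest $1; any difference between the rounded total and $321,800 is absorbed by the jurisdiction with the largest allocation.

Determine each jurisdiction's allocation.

Thornfield Ward: $34,573 · Central District: $45,230 · East Precinct: $20,701 · North Zone: $68,293 · Valley Township: $81,259 · Lower Borough: $71,744

First tranche $102,978 split equally: $17,163 each.
Remainder $218,822 by residents (total 10,143): Thornfield Ward 17,409.97 → $17,410; Central District 28,067.38 → $28,067; East Precinct 3,538.09 → $3,538; North Zone 51,129.66 → $51,130; Valley Township 64,095.45 → $64,095; Lower Borough 54,581.45 → $54,581.
Rounding difference +$1 on remainder applied to Valley Township.
Totals: Thornfield Ward $17,163 + $17,410 = $34,573; Central District $17,163 + $28,067 = $45,230; East Precinct $17,163 + $3,538 = $20,701; North Zone $17,163 + $51,130 = $68,293; Valley Township $17,163 + $64,096 = $81,259; Lower Borough $17,163 + $54,581 = $71,744.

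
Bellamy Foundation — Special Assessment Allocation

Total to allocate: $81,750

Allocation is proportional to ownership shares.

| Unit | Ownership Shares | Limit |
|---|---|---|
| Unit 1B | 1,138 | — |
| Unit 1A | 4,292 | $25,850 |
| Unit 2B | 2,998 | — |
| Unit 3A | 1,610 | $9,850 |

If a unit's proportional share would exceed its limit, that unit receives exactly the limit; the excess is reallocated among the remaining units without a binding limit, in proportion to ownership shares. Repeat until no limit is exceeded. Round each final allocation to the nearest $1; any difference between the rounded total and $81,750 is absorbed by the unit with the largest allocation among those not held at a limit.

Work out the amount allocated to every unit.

Unit 1B: $12,670 | Unit 1A: $25,850 | Unit 2B: $33,380 | Unit 3A: $9,850

Combined ownership shares = 10,038.
Proportional shares (ignoring caps): Unit 1B 9,267.93; Unit 1A 34,954.27; Unit 2B 24,415.87; Unit 3A 13,111.92.
Capped: Unit 1A ($25,850), Unit 3A ($9,850); balance $46,050 reallocated over remaining ownership shares 4,136.
Redistributed shares: Unit 1B 12,670.43 → $12,670; Unit 2B 33,379.57 → $33,380.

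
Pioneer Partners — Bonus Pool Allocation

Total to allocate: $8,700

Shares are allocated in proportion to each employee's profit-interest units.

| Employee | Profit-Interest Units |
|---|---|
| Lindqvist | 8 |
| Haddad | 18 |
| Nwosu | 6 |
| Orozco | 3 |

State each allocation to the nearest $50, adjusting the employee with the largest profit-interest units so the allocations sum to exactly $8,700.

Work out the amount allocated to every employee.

Lindqvist: $2,000; Haddad: $4,450; Nwosu: $1,500; Orozco: $750

Combined profit-interest units = 8 + 18 + 6 + 3 = 35.
Raw shares: Lindqvist 1,988.57; Haddad 4,474.29; Nwosu 1,491.43; Orozco 745.71.
Rounded to nearest $50: Lindqvist $2,000; Haddad $4,450; Nwosu $1,500; Orozco $750. Sum = $8,700.
No rounding difference to absorb.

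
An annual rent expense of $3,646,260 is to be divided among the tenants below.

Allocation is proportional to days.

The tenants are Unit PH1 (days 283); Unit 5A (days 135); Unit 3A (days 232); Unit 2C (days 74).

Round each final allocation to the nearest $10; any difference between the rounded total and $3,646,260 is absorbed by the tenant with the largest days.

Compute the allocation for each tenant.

Combined days = 724.
Raw shares: Unit PH1 283/724 × $3,646,260 = 1,425,264.61; Unit 5A 135/724 × $3,646,260 = 679,896.55; Unit 3A 232/724 × $3,646,260 = 1,168,414.81; Unit 2C 74/724 × $3,646,260 = 372,684.03.
At nearest $10: Unit PH1 $1,425,260; Unit 5A $679,900; Unit 3A $1,168,410; Unit 2C $372,680. Sum = $3,646,250.
Difference $3,646,260 − $3,646,250 = +$10 applied to largest days (Unit PH1): Unit PH1 becomes $1,425,270.

Unit PH1: $1,425,270 · Unit 5A: $679,900 · Unit 3A: $1,168,410 · Unit 2C: $372,680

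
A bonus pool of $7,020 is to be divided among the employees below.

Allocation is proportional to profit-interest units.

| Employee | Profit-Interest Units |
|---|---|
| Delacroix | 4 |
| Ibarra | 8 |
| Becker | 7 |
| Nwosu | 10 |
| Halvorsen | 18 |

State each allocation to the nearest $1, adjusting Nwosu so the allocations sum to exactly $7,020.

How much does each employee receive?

Delacroix: $597 | Ibarra: $1,195 | Becker: $1,046 | Nwosu: $1,493 | Halvorsen: $2,689

Profit-interest units total: 47.
Unrounded shares: Delacroix 4/47 × $7,020 = 597.45; Ibarra 8/47 × $7,020 = 1,194.89; Becker 7/47 × $7,020 = 1,045.53; Nwosu 10/47 × $7,020 = 1,493.62; Halvorsen 18/47 × $7,020 = 2,688.51.
Rounded to nearest $1: Delacroix $597; Ibarra $1,195; Becker $1,046; Nwosu $1,494; Halvorsen $2,689. Sum = $7,021.
Difference $7,020 − $7,021 = −$1 applied to Nwosu: Nwosu becomes $1,493.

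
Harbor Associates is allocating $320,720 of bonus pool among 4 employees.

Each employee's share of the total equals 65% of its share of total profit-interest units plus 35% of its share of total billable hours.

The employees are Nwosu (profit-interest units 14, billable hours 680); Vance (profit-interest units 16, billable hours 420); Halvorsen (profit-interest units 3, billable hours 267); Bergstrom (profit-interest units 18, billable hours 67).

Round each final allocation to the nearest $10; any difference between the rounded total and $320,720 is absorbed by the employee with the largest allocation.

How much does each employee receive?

Profit-interest units total 51; billable hours total 1,434.
Blended shares (65% profit-interest units + 35% billable hours): Nwosu 0.3444; Vance 0.3064; Halvorsen 0.1034; Bergstrom 0.2458.
Proportional shares: Nwosu 110,456.19; Vance 98,278.88; Halvorsen 33,163.30; Bergstrom 78,821.63.
After rounding ($10): Nwosu $110,460; Vance $98,280; Halvorsen $33,160; Bergstrom $78,820. Sum = $320,720.
Rounded total matches; no reconciliation needed.

Nwosu: $110,460 | Vance: $98,280 | Halvorsen: $33,160 | Bergstrom: $78,820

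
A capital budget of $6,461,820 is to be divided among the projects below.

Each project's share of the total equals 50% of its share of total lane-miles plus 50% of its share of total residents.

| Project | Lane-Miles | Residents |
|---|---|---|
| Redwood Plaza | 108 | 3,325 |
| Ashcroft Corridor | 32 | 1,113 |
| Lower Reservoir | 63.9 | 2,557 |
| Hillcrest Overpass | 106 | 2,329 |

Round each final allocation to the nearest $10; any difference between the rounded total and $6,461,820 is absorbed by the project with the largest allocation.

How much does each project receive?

Totals — lane-miles 309.9, residents 9,324.
Combined weights (50% lane-miles + 50% residents): Redwood Plaza 0.3526; Ashcroft Corridor 0.1113; Lower Reservoir 0.2402; Hillcrest Overpass 0.2959.
Proportional shares: Redwood Plaza 2,278,134.42; Ashcroft Corridor 719,292.60; Lower Reservoir 1,552,239.24; Hillcrest Overpass 1,912,153.73.
Rounded to nearest $10: Redwood Plaza $2,278,130; Ashcroft Corridor $719,290; Lower Reservoir $1,552,240; Hillcrest Overpass $1,912,150. Sum = $6,461,810.
Difference $6,461,820 − $6,461,810 = +$10 applied to largest allocation (Redwood Plaza): Redwood Plaza becomes $2,278,140.

Redwood Plaza: $2,278,140 | Ashcroft Corridor: $719,290 | Lower Reservoir: $1,552,240 | Hillcrest Overpass: $1,912,150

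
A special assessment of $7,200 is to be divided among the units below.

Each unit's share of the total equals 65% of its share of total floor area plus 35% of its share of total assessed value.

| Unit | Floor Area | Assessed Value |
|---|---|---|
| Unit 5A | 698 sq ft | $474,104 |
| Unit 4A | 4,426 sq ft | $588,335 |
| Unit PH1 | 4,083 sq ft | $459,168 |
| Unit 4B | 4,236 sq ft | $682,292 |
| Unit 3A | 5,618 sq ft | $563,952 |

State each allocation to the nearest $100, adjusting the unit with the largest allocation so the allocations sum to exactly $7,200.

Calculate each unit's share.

Floor area total 19,061; assessed value total 2,767,851.
Combined weights (65% floor area + 35% assessed value): Unit 5A 0.0838; Unit 4A 0.2253; Unit PH1 0.1973; Unit 4B 0.2307; Unit 3A 0.2629.
Unrounded shares: Unit 5A 603.03; Unit 4A 1,622.36; Unit PH1 1,420.54; Unit 4B 1,661.25; Unit 3A 1,892.83.
At nearest $100: Unit 5A $600; Unit 4A $1,600; Unit PH1 $1,400; Unit 4B $1,700; Unit 3A $1,900. Sum = $7,200.
No rounding difference to absorb.

Unit 5A: $600; Unit 4A: $1,600; Unit PH1: $1,400; Unit 4B: $1,700; Unit 3A: $1,900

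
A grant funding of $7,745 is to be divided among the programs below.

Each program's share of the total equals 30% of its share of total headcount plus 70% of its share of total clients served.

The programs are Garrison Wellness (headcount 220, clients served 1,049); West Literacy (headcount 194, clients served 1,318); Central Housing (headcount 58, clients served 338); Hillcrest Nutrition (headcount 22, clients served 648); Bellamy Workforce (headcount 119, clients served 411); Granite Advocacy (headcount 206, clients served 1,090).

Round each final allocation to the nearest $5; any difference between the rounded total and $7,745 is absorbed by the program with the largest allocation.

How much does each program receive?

Garrison Wellness: $1,795 · West Literacy: $2,030 · Central Housing: $540 · Hillcrest Nutrition: $785 · Bellamy Workforce: $795 · Granite Advocacy: $1,800

Totals — headcount 819, clients served 4,854.
Blended shares (30% headcount + 70% clients served): Garrison Wellness 0.2319; West Literacy 0.2611; Central Housing 0.0700; Hillcrest Nutrition 0.1015; Bellamy Workforce 0.1029; Granite Advocacy 0.2326.
Pro-rata amounts: Garrison Wellness 1,795.78; West Literacy 2,022.47; Central Housing 542.06; Hillcrest Nutrition 786.17; Bellamy Workforce 796.65; Granite Advocacy 1,801.86.
After rounding ($5): Garrison Wellness $1,795; West Literacy $2,020; Central Housing $540; Hillcrest Nutrition $785; Bellamy Workforce $795; Granite Advocacy $1,800. Sum = $7,735.
Difference $7,745 − $7,735 = +$10 applied to largest allocation (West Literacy): West Literacy becomes $2,030.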